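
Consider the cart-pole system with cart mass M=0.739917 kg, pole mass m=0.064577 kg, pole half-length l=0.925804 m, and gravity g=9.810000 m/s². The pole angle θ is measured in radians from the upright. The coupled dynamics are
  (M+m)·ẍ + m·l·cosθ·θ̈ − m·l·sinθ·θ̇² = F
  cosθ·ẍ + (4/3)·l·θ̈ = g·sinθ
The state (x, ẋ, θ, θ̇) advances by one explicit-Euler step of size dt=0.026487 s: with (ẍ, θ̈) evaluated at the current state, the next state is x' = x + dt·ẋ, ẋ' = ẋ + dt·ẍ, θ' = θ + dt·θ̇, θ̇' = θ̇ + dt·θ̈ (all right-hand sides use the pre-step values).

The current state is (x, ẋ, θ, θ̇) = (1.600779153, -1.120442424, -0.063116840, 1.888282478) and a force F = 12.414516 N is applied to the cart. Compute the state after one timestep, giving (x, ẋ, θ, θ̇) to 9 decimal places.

(1.571101995, -0.685060439, -0.013101902, 1.523001909)

sinθ=-0.063074942, cosθ=0.998008793
temp = (F + m·l·θ̇²·sinθ)/(M+m) = (12.414516 + -0.013445833)/0.804494 = 15.414745377
θ̈ = (g·sinθ − cosθ·temp)/(l·(4/3 − m·cos²θ/(M+m))) = -13.790937798
ẍ = temp − m·l·θ̈·cosθ/(M+m) = 16.437572595
Euler: x'=1.600779153+0.026487·-1.120442424=1.571101995, ẋ'=-1.120442424+0.026487·16.437572595=-0.685060439
       θ'=-0.063116840+0.026487·1.888282478=-0.013101902, θ̇'=1.888282478+0.026487·-13.790937798=1.523001909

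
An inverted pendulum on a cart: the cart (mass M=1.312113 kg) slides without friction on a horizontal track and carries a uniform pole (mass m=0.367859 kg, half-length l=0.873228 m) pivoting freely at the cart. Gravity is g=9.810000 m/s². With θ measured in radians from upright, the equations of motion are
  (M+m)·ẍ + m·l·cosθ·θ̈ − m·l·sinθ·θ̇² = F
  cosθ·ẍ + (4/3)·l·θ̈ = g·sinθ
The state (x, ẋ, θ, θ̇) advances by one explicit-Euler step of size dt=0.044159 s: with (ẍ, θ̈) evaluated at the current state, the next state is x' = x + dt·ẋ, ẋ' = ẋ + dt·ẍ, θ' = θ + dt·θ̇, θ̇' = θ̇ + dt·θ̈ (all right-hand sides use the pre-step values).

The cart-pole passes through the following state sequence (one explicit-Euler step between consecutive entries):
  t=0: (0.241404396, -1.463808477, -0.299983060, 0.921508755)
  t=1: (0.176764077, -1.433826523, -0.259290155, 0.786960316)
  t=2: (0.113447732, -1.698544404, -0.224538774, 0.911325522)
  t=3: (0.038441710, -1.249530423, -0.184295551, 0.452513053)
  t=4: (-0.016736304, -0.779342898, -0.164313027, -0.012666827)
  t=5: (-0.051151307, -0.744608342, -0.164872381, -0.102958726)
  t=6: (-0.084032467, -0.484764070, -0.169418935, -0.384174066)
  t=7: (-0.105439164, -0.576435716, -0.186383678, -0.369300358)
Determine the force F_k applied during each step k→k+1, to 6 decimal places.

step 0→1:
  ẍ = (ẋ'−ẋ)/dt = (-1.433826523−-1.463808477)/0.044159 = 0.678955
  θ̈ = (θ̇'−θ̇)/dt = (0.786960316−0.921508755)/0.044159 = -3.046909
  sinθ=-0.295504, cosθ=0.955341
  F = (M+m)·ẍ + m·l·cosθ·θ̈ − m·l·sinθ·θ̇² = 1.140625 + -0.935033 − -0.080607 = 0.286198
step 1→2:
  ẍ = (ẋ'−ẋ)/dt = (-1.698544404−-1.433826523)/0.044159 = -5.994653
  θ̈ = (θ̇'−θ̇)/dt = (0.911325522−0.786960316)/0.044159 = 2.816305
  sinθ=-0.256394, cosθ=0.966572
  F = (M+m)·ẍ + m·l·cosθ·θ̈ − m·l·sinθ·θ̇² = -10.070849 + 0.874426 − -0.051006 = -9.145417
step 2→3:
  ẍ = (ẋ'−ẋ)/dt = (-1.249530423−-1.698544404)/0.044159 = 10.168119
  θ̈ = (θ̇'−θ̇)/dt = (0.452513053−0.911325522)/0.044159 = -10.390010
  sinθ=-0.222657, cosθ=0.974897
  F = (M+m)·ẍ + m·l·cosθ·θ̈ − m·l·sinθ·θ̇² = 17.082156 + -3.253746 − -0.059401 = 13.887810
step 3→4:
  ẍ = (ẋ'−ẋ)/dt = (-0.779342898−-1.249530423)/0.044159 = 10.647604
  θ̈ = (θ̇'−θ̇)/dt = (-0.012666827−0.452513053)/0.044159 = -10.534203
  sinθ=-0.183254, cosθ=0.983066
  F = (M+m)·ẍ + m·l·cosθ·θ̈ − m·l·sinθ·θ̇² = 17.887676 + -3.326544 − -0.012054 = 14.573186
step 4→5:
  ẍ = (ẋ'−ẋ)/dt = (-0.744608342−-0.779342898)/0.044159 = 0.786579
  θ̈ = (θ̇'−θ̇)/dt = (-0.102958726−-0.012666827)/0.044159 = -2.044700
  sinθ=-0.163575, cosθ=0.986531
  F = (M+m)·ẍ + m·l·cosθ·θ̈ − m·l·sinθ·θ̇² = 1.321431 + -0.647962 − -0.000008 = 0.673478
step 5→6:
  ẍ = (ẋ'−ẋ)/dt = (-0.484764070−-0.744608342)/0.044159 = 5.884288
  θ̈ = (θ̇'−θ̇)/dt = (-0.384174066−-0.102958726)/0.044159 = -6.368245
  sinθ=-0.164126, cosθ=0.986439
  F = (M+m)·ẍ + m·l·cosθ·θ̈ − m·l·sinθ·θ̇² = 9.885439 + -2.017898 − -0.000559 = 7.868100
step 6→7:
  ẍ = (ẋ'−ẋ)/dt = (-0.576435716−-0.484764070)/0.044159 = -2.075945
  θ̈ = (θ̇'−θ̇)/dt = (-0.369300358−-0.384174066)/0.044159 = 0.336822
  sinθ=-0.168610, cosθ=0.985683
  F = (M+m)·ẍ + m·l·cosθ·θ̈ − m·l·sinθ·θ̇² = -3.487529 + 0.106646 − -0.007994 = -3.372889

F_0 = 0.286198 N
F_1 = -9.145417 N
F_2 = 13.887810 N
F_3 = 14.573186 N
F_4 = 0.673478 N
F_5 = 7.868100 N
F_6 = -3.372889 N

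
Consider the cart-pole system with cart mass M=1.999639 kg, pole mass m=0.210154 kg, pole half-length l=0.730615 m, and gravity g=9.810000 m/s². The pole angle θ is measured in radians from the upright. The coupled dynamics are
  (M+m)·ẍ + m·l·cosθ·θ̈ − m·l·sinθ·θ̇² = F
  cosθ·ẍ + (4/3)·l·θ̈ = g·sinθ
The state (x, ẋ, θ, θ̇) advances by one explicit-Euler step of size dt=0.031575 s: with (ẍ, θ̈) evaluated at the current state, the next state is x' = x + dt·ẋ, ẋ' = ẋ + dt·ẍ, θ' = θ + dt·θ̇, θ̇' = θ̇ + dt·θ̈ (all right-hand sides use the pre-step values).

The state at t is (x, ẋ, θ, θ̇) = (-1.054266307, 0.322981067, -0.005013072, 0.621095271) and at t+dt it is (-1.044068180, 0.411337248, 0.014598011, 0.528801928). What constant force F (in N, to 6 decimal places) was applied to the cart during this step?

F = 5.735156 N

ẍ = (ẋ'−ẋ)/dt = (0.411337248−0.322981067)/0.031575 = 2.798296
θ̈ = (θ̇'−θ̇)/dt = (0.528801928−0.621095271)/0.031575 = -2.922988
sinθ=-0.005013, cosθ=0.999987
F = (M+m)·ẍ + m·l·cosθ·θ̈ − m·l·sinθ·θ̇² = 6.183654 + -0.448795 − -0.000297 = 5.735156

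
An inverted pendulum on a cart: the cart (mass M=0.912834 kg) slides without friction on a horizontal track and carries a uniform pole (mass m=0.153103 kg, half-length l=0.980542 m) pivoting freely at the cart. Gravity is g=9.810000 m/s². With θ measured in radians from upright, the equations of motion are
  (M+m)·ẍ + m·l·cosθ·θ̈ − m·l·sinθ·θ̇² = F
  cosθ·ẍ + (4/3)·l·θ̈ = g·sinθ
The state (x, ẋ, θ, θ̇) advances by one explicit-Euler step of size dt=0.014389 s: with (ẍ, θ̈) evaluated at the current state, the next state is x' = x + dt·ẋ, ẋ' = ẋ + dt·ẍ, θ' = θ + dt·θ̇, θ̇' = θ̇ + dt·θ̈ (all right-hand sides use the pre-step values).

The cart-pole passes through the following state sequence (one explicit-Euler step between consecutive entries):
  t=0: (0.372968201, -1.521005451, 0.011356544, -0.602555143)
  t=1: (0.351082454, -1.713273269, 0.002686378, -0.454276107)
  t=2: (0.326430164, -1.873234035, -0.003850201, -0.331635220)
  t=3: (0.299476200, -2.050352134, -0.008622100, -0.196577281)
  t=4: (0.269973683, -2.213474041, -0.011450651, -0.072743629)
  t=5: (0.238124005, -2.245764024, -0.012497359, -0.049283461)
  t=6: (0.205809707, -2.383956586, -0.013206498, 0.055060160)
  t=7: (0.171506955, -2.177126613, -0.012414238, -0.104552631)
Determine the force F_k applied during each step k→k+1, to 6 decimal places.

step 0→1:
  ẍ = (ẋ'−ẋ)/dt = (-1.713273269−-1.521005451)/0.014389 = -13.362139
  θ̈ = (θ̇'−θ̇)/dt = (-0.454276107−-0.602555143)/0.014389 = 10.305027
  sinθ=0.011356, cosθ=0.999936
  F = (M+m)·ẍ + m·l·cosθ·θ̈ − m·l·sinθ·θ̇² = -14.243198 + 1.546931 − 0.000619 = -12.696886
step 1→2:
  ẍ = (ẋ'−ẋ)/dt = (-1.873234035−-1.713273269)/0.014389 = -11.116879
  θ̈ = (θ̇'−θ̇)/dt = (-0.331635220−-0.454276107)/0.014389 = 8.523239
  sinθ=0.002686, cosθ=0.999996
  F = (M+m)·ẍ + m·l·cosθ·θ̈ − m·l·sinθ·θ̇² = -11.849892 + 1.279537 − 0.000083 = -10.570438
step 2→3:
  ẍ = (ẋ'−ẋ)/dt = (-2.050352134−-1.873234035)/0.014389 = -12.309271
  θ̈ = (θ̇'−θ̇)/dt = (-0.196577281−-0.331635220)/0.014389 = 9.386194
  sinθ=-0.003850, cosθ=0.999993
  F = (M+m)·ẍ + m·l·cosθ·θ̈ − m·l·sinθ·θ̇² = -13.120907 + 1.409082 − -0.000064 = -11.711762
step 3→4:
  ẍ = (ẋ'−ẋ)/dt = (-2.213474041−-2.050352134)/0.014389 = -11.336570
  θ̈ = (θ̇'−θ̇)/dt = (-0.072743629−-0.196577281)/0.014389 = 8.606133
  sinθ=-0.008622, cosθ=0.999963
  F = (M+m)·ẍ + m·l·cosθ·θ̈ − m·l·sinθ·θ̇² = -12.084069 + 1.291938 − -0.000050 = -10.792081
step 4→5:
  ẍ = (ẋ'−ẋ)/dt = (-2.245764024−-2.213474041)/0.014389 = -2.244074
  θ̈ = (θ̇'−θ̇)/dt = (-0.049283461−-0.072743629)/0.014389 = 1.630424
  sinθ=-0.011450, cosθ=0.999934
  F = (M+m)·ẍ + m·l·cosθ·θ̈ − m·l·sinθ·θ̇² = -2.392042 + 0.244750 − -0.000009 = -2.147283
step 5→6:
  ẍ = (ẋ'−ẋ)/dt = (-2.383956586−-2.245764024)/0.014389 = -9.604042
  θ̈ = (θ̇'−θ̇)/dt = (0.055060160−-0.049283461)/0.014389 = 7.251624
  sinθ=-0.012497, cosθ=0.999922
  F = (M+m)·ẍ + m·l·cosθ·θ̈ − m·l·sinθ·θ̇² = -10.237304 + 1.088557 − -0.000005 = -9.148742
step 6→7:
  ẍ = (ẋ'−ẋ)/dt = (-2.177126613−-2.383956586)/0.014389 = 14.374173
  θ̈ = (θ̇'−θ̇)/dt = (-0.104552631−0.055060160)/0.014389 = -11.092695
  sinθ=-0.013206, cosθ=0.999913
  F = (M+m)·ẍ + m·l·cosθ·θ̈ − m·l·sinθ·θ̇² = 15.321963 + -1.665134 − -0.000006 = 13.656835

F_0 = -12.696886 N
F_1 = -10.570438 N
F_2 = -11.711762 N
F_3 = -10.792081 N
F_4 = -2.147283 N
F_5 = -9.148742 N
F_6 = 13.656835 N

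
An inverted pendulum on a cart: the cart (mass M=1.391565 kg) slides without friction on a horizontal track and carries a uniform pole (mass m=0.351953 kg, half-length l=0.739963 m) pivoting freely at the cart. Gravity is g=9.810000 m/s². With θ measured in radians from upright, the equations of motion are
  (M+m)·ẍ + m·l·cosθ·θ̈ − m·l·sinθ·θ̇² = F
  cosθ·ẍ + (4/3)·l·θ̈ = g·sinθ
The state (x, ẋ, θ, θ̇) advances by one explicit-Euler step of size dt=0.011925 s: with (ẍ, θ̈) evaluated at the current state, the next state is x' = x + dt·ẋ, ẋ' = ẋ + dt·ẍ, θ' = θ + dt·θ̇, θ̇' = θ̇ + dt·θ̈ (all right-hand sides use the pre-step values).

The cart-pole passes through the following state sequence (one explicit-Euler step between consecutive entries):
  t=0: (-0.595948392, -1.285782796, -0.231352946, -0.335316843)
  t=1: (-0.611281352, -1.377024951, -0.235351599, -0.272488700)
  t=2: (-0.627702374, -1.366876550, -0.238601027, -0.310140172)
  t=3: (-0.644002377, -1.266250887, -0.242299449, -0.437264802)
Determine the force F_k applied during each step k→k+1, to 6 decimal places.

F_0 = -11.997966 N
F_1 = 0.688667 N
F_2 = 12.020449 N

step 0→1:
  ẍ = (ẋ'−ẋ)/dt = (-1.377024951−-1.285782796)/0.011925 = -7.651334
  θ̈ = (θ̇'−θ̇)/dt = (-0.272488700−-0.335316843)/0.011925 = 5.268607
  sinθ=-0.229295, cosθ=0.973357
  F = (M+m)·ẍ + m·l·cosθ·θ̈ − m·l·sinθ·θ̇² = -13.340238 + 1.335558 − -0.006714 = -11.997966
step 1→2:
  ẍ = (ẋ'−ẋ)/dt = (-1.366876550−-1.377024951)/0.011925 = 0.851019
  θ̈ = (θ̇'−θ̇)/dt = (-0.310140172−-0.272488700)/0.011925 = -3.157356
  sinθ=-0.233185, cosθ=0.972432
  F = (M+m)·ẍ + m·l·cosθ·θ̈ − m·l·sinθ·θ̇² = 1.483767 + -0.799609 − -0.004509 = 0.688667
step 2→3:
  ẍ = (ẋ'−ẋ)/dt = (-1.266250887−-1.366876550)/0.011925 = 8.438211
  θ̈ = (θ̇'−θ̇)/dt = (-0.437264802−-0.310140172)/0.011925 = -10.660346
  sinθ=-0.236344, cosθ=0.971670
  F = (M+m)·ẍ + m·l·cosθ·θ̈ − m·l·sinθ·θ̇² = 14.712172 + -2.697644 − -0.005920 = 12.020449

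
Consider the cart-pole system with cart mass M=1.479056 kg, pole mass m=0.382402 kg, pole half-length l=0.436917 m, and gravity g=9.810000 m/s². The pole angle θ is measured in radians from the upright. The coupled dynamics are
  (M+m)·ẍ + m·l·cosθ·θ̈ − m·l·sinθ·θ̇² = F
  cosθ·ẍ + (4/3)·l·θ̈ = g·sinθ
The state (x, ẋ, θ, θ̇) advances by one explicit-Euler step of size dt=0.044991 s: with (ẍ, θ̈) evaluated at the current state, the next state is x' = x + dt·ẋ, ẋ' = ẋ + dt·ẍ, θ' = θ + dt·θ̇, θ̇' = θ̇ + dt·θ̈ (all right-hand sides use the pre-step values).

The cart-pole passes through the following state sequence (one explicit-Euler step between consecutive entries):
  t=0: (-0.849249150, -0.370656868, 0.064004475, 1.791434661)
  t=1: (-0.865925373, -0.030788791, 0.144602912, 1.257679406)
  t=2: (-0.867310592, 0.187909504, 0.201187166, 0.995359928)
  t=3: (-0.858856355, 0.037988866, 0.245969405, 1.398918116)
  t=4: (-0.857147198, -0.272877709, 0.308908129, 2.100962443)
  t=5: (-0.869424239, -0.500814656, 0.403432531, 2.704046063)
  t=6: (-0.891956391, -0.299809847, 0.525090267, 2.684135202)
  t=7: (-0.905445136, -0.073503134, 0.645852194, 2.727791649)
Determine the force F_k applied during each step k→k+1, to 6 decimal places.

step 0→1:
  ẍ = (ẋ'−ẋ)/dt = (-0.030788791−-0.370656868)/0.044991 = 7.554135
  θ̈ = (θ̇'−θ̇)/dt = (1.257679406−1.791434661)/0.044991 = -11.863601
  sinθ=0.063961, cosθ=0.997952
  F = (M+m)·ẍ + m·l·cosθ·θ̈ − m·l·sinθ·θ̇² = 14.061705 + -1.978087 − 0.034295 = 12.049322
step 1→2:
  ẍ = (ẋ'−ẋ)/dt = (0.187909504−-0.030788791)/0.044991 = 4.860934
  θ̈ = (θ̇'−θ̇)/dt = (0.995359928−1.257679406)/0.044991 = -5.830488
  sinθ=0.144099, cosθ=0.989563
  F = (M+m)·ẍ + m·l·cosθ·θ̈ − m·l·sinθ·θ̇² = 9.048425 + -0.963979 − 0.038082 = 8.046364
step 2→3:
  ẍ = (ẋ'−ẋ)/dt = (0.037988866−0.187909504)/0.044991 = -3.332236
  θ̈ = (θ̇'−θ̇)/dt = (1.398918116−0.995359928)/0.044991 = 8.969754
  sinθ=0.199833, cosθ=0.979830
  F = (M+m)·ẍ + m·l·cosθ·θ̈ − m·l·sinθ·θ̇² = -6.202818 + 1.468420 − 0.033079 = -4.767476
step 3→4:
  ẍ = (ẋ'−ẋ)/dt = (-0.272877709−0.037988866)/0.044991 = -6.909528
  θ̈ = (θ̇'−θ̇)/dt = (2.100962443−1.398918116)/0.044991 = 15.604106
  sinθ=0.243497, cosθ=0.969902
  F = (M+m)·ẍ + m·l·cosθ·θ̈ − m·l·sinθ·θ̇² = -12.861796 + 2.528633 − 0.079615 = -10.412779
step 4→5:
  ẍ = (ẋ'−ẋ)/dt = (-0.500814656−-0.272877709)/0.044991 = -5.066279
  θ̈ = (θ̇'−θ̇)/dt = (2.704046063−2.100962443)/0.044991 = 13.404539
  sinθ=0.304019, cosθ=0.952666
  F = (M+m)·ẍ + m·l·cosθ·θ̈ − m·l·sinθ·θ̇² = -9.430665 + 2.133594 − 0.224210 = -7.521282
step 5→6:
  ẍ = (ẋ'−ẋ)/dt = (-0.299809847−-0.500814656)/0.044991 = 4.467667
  θ̈ = (θ̇'−θ̇)/dt = (2.684135202−2.704046063)/0.044991 = -0.442552
  sinθ=0.392578, cosθ=0.919719
  F = (M+m)·ẍ + m·l·cosθ·θ̈ − m·l·sinθ·θ̇² = 8.316375 + -0.068005 − 0.479593 = 7.768777
step 6→7:
  ẍ = (ẋ'−ẋ)/dt = (-0.073503134−-0.299809847)/0.044991 = 5.030044
  θ̈ = (θ̇'−θ̇)/dt = (2.727791649−2.684135202)/0.044991 = 0.970337
  sinθ=0.501291, cosθ=0.865279
  F = (M+m)·ẍ + m·l·cosθ·θ̈ − m·l·sinθ·θ̇² = 9.363216 + 0.140281 − 0.603417 = 8.900079

F_0 = 12.049322 N
F_1 = 8.046364 N
F_2 = -4.767476 N
F_3 = -10.412779 N
F_4 = -7.521282 N
F_5 = 7.768777 N
F_6 = 8.900079 N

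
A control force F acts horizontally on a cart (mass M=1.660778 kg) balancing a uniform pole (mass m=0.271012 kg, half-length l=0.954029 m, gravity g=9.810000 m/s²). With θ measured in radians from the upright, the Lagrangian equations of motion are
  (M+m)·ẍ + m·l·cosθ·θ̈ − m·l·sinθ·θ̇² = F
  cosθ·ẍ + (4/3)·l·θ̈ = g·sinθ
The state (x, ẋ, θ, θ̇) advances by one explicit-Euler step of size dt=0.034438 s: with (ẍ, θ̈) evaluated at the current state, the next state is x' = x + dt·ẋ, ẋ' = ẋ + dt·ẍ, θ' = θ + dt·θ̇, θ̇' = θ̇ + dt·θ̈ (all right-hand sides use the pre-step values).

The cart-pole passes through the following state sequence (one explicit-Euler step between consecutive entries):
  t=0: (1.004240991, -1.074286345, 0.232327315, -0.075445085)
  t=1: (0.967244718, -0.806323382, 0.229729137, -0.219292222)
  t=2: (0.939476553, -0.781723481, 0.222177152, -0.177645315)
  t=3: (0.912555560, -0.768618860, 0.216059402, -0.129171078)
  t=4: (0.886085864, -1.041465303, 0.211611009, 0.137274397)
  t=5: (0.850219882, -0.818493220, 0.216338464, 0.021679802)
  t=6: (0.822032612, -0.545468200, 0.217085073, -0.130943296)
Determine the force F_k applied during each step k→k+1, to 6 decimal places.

step 0→1:
  ẍ = (ẋ'−ẋ)/dt = (-0.806323382−-1.074286345)/0.034438 = 7.781026
  θ̈ = (θ̇'−θ̇)/dt = (-0.219292222−-0.075445085)/0.034438 = -4.176989
  sinθ=0.230243, cosθ=0.973133
  F = (M+m)·ẍ + m·l·cosθ·θ̈ − m·l·sinθ·θ̇² = 15.031308 + -1.050959 − 0.000339 = 13.980010
step 1→2:
  ẍ = (ẋ'−ẋ)/dt = (-0.781723481−-0.806323382)/0.034438 = 0.714324
  θ̈ = (θ̇'−θ̇)/dt = (-0.177645315−-0.219292222)/0.034438 = 1.209330
  sinθ=0.227714, cosθ=0.973728
  F = (M+m)·ẍ + m·l·cosθ·θ̈ − m·l·sinθ·θ̇² = 1.379925 + 0.304462 − 0.002831 = 1.681555
step 2→3:
  ẍ = (ẋ'−ẋ)/dt = (-0.768618860−-0.781723481)/0.034438 = 0.380528
  θ̈ = (θ̇'−θ̇)/dt = (-0.129171078−-0.177645315)/0.034438 = 1.407580
  sinθ=0.220354, cosθ=0.975420
  F = (M+m)·ẍ + m·l·cosθ·θ̈ − m·l·sinθ·θ̇² = 0.735100 + 0.354989 − 0.001798 = 1.088291
step 3→4:
  ẍ = (ẋ'−ẋ)/dt = (-1.041465303−-0.768618860)/0.034438 = -7.922831
  θ̈ = (θ̇'−θ̇)/dt = (0.137274397−-0.129171078)/0.034438 = 7.736961
  sinθ=0.214382, cosθ=0.976750
  F = (M+m)·ẍ + m·l·cosθ·θ̈ − m·l·sinθ·θ̇² = -15.305245 + 1.953907 − 0.000925 = -13.352263
step 4→5:
  ẍ = (ẋ'−ẋ)/dt = (-0.818493220−-1.041465303)/0.034438 = 6.474594
  θ̈ = (θ̇'−θ̇)/dt = (0.021679802−0.137274397)/0.034438 = -3.356600
  sinθ=0.210035, cosθ=0.977694
  F = (M+m)·ẍ + m·l·cosθ·θ̈ − m·l·sinθ·θ̇² = 12.507557 + -0.848501 − 0.001023 = 11.658032
step 5→6:
  ẍ = (ẋ'−ẋ)/dt = (-0.545468200−-0.818493220)/0.034438 = 7.928016
  θ̈ = (θ̇'−θ̇)/dt = (-0.130943296−0.021679802)/0.034438 = -4.431822
  sinθ=0.214655, cosθ=0.976690
  F = (M+m)·ẍ + m·l·cosθ·θ̈ − m·l·sinθ·θ̇² = 15.315262 + -1.119152 − 0.000026 = 14.196084

F_0 = 13.980010 N
F_1 = 1.681555 N
F_2 = 1.088291 N
F_3 = -13.352263 N
F_4 = 11.658032 N
F_5 = 14.196084 N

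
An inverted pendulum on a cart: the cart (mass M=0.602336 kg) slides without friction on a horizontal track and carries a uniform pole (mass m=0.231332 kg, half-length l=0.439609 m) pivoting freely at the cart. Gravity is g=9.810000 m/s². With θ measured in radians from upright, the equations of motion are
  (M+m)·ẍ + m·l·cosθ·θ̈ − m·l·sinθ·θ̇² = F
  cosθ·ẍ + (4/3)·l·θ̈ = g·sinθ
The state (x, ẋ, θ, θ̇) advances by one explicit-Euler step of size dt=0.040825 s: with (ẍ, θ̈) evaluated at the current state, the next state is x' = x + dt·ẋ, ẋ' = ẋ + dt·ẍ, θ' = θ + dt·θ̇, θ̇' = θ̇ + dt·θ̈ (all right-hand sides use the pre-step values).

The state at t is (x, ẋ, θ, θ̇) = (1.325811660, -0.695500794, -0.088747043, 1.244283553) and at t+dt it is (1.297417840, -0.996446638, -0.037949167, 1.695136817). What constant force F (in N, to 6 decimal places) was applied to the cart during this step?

ẍ = (ẋ'−ẋ)/dt = (-0.996446638−-0.695500794)/0.040825 = -7.371607
θ̈ = (θ̇'−θ̇)/dt = (1.695136817−1.244283553)/0.040825 = 11.043558
sinθ=-0.088631, cosθ=0.996065
F = (M+m)·ẍ + m·l·cosθ·θ̈ − m·l·sinθ·θ̇² = -6.145473 + 1.118662 − -0.013955 = -5.012856

F = -5.012856 N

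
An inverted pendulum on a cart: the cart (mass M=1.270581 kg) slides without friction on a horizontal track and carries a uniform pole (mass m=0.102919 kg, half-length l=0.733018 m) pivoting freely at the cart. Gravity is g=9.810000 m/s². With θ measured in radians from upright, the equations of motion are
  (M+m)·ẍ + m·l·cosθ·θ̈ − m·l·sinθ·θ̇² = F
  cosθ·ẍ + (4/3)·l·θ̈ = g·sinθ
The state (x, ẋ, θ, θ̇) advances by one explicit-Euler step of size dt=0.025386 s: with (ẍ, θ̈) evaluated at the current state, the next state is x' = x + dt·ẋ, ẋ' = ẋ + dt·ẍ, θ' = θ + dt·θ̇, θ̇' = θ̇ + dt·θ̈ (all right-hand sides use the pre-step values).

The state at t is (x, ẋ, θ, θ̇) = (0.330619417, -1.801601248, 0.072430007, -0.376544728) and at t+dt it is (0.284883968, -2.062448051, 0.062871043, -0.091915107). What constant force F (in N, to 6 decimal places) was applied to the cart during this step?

ẍ = (ẋ'−ẋ)/dt = (-2.062448051−-1.801601248)/0.025386 = -10.275223
θ̈ = (θ̇'−θ̇)/dt = (-0.091915107−-0.376544728)/0.025386 = 11.212070
sinθ=0.072367, cosθ=0.997378
F = (M+m)·ẍ + m·l·cosθ·θ̈ − m·l·sinθ·θ̇² = -14.113018 + 0.843637 − 0.000774 = -13.270155

F = -13.270155 N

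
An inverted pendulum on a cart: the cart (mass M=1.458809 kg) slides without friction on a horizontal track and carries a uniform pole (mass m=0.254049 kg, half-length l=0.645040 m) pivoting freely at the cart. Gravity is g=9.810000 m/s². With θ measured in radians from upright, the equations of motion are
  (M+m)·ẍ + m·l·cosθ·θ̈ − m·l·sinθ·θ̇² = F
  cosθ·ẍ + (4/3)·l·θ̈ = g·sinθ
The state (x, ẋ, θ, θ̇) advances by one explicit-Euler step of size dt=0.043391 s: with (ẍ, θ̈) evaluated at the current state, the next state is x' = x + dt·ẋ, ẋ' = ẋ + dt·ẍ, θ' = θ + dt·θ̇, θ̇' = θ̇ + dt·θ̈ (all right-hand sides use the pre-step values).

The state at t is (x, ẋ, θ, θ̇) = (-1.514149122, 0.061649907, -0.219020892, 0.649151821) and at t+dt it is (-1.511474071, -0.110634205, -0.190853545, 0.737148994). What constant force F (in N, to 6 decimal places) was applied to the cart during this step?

ẍ = (ẋ'−ẋ)/dt = (-0.110634205−0.061649907)/0.043391 = -3.970503
θ̈ = (θ̇'−θ̇)/dt = (0.737148994−0.649151821)/0.043391 = 2.028005
sinθ=-0.217274, cosθ=0.976111
F = (M+m)·ẍ + m·l·cosθ·θ̈ − m·l·sinθ·θ̇² = -6.800908 + 0.324394 − -0.015004 = -6.461511

F = -6.461511 N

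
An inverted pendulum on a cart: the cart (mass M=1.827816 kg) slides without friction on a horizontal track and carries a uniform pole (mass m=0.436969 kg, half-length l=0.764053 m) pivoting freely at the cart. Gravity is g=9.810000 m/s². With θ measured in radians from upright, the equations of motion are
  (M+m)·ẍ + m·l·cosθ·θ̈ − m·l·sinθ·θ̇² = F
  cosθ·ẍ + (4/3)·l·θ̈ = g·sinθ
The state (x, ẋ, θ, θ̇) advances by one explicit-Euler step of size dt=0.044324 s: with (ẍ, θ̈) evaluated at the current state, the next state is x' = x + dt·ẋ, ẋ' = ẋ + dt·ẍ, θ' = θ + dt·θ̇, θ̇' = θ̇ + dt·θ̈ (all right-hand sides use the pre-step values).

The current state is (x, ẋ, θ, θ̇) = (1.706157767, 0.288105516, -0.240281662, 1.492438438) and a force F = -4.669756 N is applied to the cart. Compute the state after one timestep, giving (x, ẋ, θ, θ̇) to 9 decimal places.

(1.718927756, 0.195097305, -0.174130821, 1.479539857)

sinθ=-0.237976206, cosθ=0.971270985
temp = (F + m·l·θ̇²·sinθ)/(M+m) = (-4.669756 + -0.176970346)/2.264785 = -2.140038170
θ̈ = (g·sinθ − cosθ·temp)/(l·(4/3 − m·cos²θ/(M+m))) = -0.291006701
ẍ = temp − m·l·θ̈·cosθ/(M+m) = -2.098371332
Euler: x'=1.706157767+0.044324·0.288105516=1.718927756, ẋ'=0.288105516+0.044324·-2.098371332=0.195097305
       θ'=-0.240281662+0.044324·1.492438438=-0.174130821, θ̇'=1.492438438+0.044324·-0.291006701=1.479539857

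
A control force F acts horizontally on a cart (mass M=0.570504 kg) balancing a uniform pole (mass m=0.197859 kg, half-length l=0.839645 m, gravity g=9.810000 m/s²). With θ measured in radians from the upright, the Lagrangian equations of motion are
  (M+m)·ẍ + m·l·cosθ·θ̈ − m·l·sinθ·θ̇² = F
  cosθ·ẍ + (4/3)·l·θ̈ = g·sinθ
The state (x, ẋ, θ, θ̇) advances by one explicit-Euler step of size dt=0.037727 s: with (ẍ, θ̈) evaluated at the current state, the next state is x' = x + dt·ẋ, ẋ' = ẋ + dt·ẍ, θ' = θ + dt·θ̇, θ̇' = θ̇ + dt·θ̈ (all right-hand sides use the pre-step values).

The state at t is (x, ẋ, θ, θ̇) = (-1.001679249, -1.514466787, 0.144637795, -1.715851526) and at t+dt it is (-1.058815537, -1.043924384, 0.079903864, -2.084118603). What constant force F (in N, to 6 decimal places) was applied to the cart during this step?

F = 7.908019 N

ẍ = (ẋ'−ẋ)/dt = (-1.043924384−-1.514466787)/0.037727 = 12.472298
θ̈ = (θ̇'−θ̇)/dt = (-2.084118603−-1.715851526)/0.037727 = -9.761367
sinθ=0.144134, cosθ=0.989558
F = (M+m)·ẍ + m·l·cosθ·θ̈ − m·l·sinθ·θ̇² = 9.583253 + -1.604736 − 0.070498 = 7.908019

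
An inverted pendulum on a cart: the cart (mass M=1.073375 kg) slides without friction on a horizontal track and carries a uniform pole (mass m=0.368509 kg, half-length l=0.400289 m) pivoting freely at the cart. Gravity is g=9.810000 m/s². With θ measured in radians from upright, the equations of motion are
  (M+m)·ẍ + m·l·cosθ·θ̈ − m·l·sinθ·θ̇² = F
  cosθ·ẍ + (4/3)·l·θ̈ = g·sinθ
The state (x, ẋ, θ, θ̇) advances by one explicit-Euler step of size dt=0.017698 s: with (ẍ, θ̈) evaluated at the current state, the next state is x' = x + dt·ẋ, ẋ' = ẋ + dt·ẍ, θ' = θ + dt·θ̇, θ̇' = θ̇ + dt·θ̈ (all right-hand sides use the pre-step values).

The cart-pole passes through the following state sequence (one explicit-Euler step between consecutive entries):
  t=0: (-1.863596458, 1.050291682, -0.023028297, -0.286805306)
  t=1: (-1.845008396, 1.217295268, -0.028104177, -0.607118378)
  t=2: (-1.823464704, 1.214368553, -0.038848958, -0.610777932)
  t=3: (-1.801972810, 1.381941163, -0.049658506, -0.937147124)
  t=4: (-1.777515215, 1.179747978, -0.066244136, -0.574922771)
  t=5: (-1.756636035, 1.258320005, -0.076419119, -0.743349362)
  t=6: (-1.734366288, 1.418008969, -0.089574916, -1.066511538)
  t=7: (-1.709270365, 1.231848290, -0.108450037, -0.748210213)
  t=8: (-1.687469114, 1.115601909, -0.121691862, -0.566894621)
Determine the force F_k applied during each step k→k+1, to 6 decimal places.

step 0→1:
  ẍ = (ẋ'−ẋ)/dt = (1.217295268−1.050291682)/0.017698 = 9.436297
  θ̈ = (θ̇'−θ̇)/dt = (-0.607118378−-0.286805306)/0.017698 = -18.098829
  sinθ=-0.023026, cosθ=0.999735
  F = (M+m)·ẍ + m·l·cosθ·θ̈ − m·l·sinθ·θ̇² = 13.606046 + -2.669052 − -0.000279 = 10.937273
step 1→2:
  ẍ = (ẋ'−ẋ)/dt = (1.214368553−1.217295268)/0.017698 = -0.165370
  θ̈ = (θ̇'−θ̇)/dt = (-0.610777932−-0.607118378)/0.017698 = -0.206778
  sinθ=-0.028100, cosθ=0.999605
  F = (M+m)·ẍ + m·l·cosθ·θ̈ − m·l·sinθ·θ̇² = -0.238444 + -0.030490 − -0.001528 = -0.267406
step 2→3:
  ẍ = (ẋ'−ẋ)/dt = (1.381941163−1.214368553)/0.017698 = 9.468449
  θ̈ = (θ̇'−θ̇)/dt = (-0.937147124−-0.610777932)/0.017698 = -18.441021
  sinθ=-0.038839, cosθ=0.999245
  F = (M+m)·ẍ + m·l·cosθ·θ̈ − m·l·sinθ·θ̇² = 13.652405 + -2.718184 − -0.002137 = 10.936358
step 3→4:
  ẍ = (ẋ'−ẋ)/dt = (1.179747978−1.381941163)/0.017698 = -11.424635
  θ̈ = (θ̇'−θ̇)/dt = (-0.574922771−-0.937147124)/0.017698 = 20.466965
  sinθ=-0.049638, cosθ=0.998767
  F = (M+m)·ẍ + m·l·cosθ·θ̈ − m·l·sinθ·θ̇² = -16.472998 + 3.015362 − -0.006431 = -13.451205
step 4→5:
  ẍ = (ẋ'−ẋ)/dt = (1.258320005−1.179747978)/0.017698 = 4.439599
  θ̈ = (θ̇'−θ̇)/dt = (-0.743349362−-0.574922771)/0.017698 = -9.516702
  sinθ=-0.066196, cosθ=0.997807
  F = (M+m)·ẍ + m·l·cosθ·θ̈ − m·l·sinθ·θ̇² = 6.401387 + -1.400731 − -0.003228 = 5.003884
step 5→6:
  ẍ = (ẋ'−ẋ)/dt = (1.418008969−1.258320005)/0.017698 = 9.022995
  θ̈ = (θ̇'−θ̇)/dt = (-1.066511538−-0.743349362)/0.017698 = -18.259813
  sinθ=-0.076345, cosθ=0.997081
  F = (M+m)·ẍ + m·l·cosθ·θ̈ − m·l·sinθ·θ̇² = 13.010112 + -2.685646 − -0.006223 = 10.330689
step 6→7:
  ẍ = (ẋ'−ẋ)/dt = (1.231848290−1.418008969)/0.017698 = -10.518741
  θ̈ = (θ̇'−θ̇)/dt = (-0.748210213−-1.066511538)/0.017698 = 17.985158
  sinθ=-0.089455, cosθ=0.995991
  F = (M+m)·ẍ + m·l·cosθ·θ̈ − m·l·sinθ·θ̇² = -15.166804 + 2.642356 − -0.015009 = -12.509439
step 7→8:
  ẍ = (ẋ'−ẋ)/dt = (1.115601909−1.231848290)/0.017698 = -6.568334
  θ̈ = (θ̇'−θ̇)/dt = (-0.566894621−-0.748210213)/0.017698 = 10.244976
  sinθ=-0.108238, cosθ=0.994125
  F = (M+m)·ẍ + m·l·cosθ·θ̈ − m·l·sinθ·θ̇² = -9.470776 + 1.502359 − -0.008938 = -7.959479

F_0 = 10.937273 N
F_1 = -0.267406 N
F_2 = 10.936358 N
F_3 = -13.451205 N
F_4 = 5.003884 N
F_5 = 10.330689 N
F_6 = -12.509439 N
F_7 = -7.959479 N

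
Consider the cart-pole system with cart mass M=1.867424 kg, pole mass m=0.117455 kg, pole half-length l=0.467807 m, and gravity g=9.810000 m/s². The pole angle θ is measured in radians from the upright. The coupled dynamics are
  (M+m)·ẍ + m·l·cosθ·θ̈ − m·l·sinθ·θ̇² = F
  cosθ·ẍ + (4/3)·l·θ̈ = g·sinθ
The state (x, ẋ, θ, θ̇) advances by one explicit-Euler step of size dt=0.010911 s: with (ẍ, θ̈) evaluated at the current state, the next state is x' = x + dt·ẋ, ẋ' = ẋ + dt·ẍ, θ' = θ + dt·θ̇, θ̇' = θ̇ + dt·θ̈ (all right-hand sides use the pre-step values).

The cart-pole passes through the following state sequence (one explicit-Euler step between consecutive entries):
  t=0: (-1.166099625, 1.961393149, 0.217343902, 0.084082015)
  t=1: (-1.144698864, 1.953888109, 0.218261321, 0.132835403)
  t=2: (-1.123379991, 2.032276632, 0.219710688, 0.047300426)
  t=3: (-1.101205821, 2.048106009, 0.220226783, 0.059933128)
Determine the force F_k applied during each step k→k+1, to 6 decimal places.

step 0→1:
  ẍ = (ẋ'−ẋ)/dt = (1.953888109−1.961393149)/0.010911 = -0.687842
  θ̈ = (θ̇'−θ̇)/dt = (0.132835403−0.084082015)/0.010911 = 4.468279
  sinθ=0.215637, cosθ=0.976474
  F = (M+m)·ẍ + m·l·cosθ·θ̈ − m·l·sinθ·θ̇² = -1.365282 + 0.239739 − 0.000084 = -1.125627
step 1→2:
  ẍ = (ẋ'−ẋ)/dt = (2.032276632−1.953888109)/0.010911 = 7.184357
  θ̈ = (θ̇'−θ̇)/dt = (0.047300426−0.132835403)/0.010911 = -7.839334
  sinθ=0.216533, cosθ=0.976275
  F = (M+m)·ẍ + m·l·cosθ·θ̈ − m·l·sinθ·θ̇² = 14.260080 + -0.420523 − 0.000210 = 13.839347
step 2→3:
  ẍ = (ẋ'−ẋ)/dt = (2.048106009−2.032276632)/0.010911 = 1.450772
  θ̈ = (θ̇'−θ̇)/dt = (0.059933128−0.047300426)/0.010911 = 1.157795
  sinθ=0.217947, cosθ=0.975961
  F = (M+m)·ẍ + m·l·cosθ·θ̈ − m·l·sinθ·θ̇² = 2.879608 + 0.062087 − 0.000027 = 2.941668

F_0 = -1.125627 N
F_1 = 13.839347 N
F_2 = 2.941668 N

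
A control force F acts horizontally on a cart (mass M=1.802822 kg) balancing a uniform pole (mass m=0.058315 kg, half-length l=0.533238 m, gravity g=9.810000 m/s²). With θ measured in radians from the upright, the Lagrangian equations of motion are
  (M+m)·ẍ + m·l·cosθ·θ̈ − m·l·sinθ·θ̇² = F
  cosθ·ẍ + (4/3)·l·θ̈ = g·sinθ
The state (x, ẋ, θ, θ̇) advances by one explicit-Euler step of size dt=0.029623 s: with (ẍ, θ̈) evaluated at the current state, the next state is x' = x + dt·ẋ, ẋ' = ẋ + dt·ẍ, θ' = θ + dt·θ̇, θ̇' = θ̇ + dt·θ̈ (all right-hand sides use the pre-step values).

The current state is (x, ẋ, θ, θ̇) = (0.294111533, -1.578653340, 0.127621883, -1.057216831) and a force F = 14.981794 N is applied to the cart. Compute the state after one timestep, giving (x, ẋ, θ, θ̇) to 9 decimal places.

(0.247347085, -1.335360903, 0.096303949, -1.344603462)

sinθ=0.127275728, cosθ=0.991867375
temp = (F + m·l·θ̇²·sinθ)/(M+m) = (14.981794 + 0.004423592)/1.861137 = 8.052184010
θ̈ = (g·sinθ − cosθ·temp)/(l·(4/3 − m·cos²θ/(M+m))) = -9.701469510
ẍ = temp − m·l·θ̈·cosθ/(M+m) = 8.212957395
Euler: x'=0.294111533+0.029623·-1.578653340=0.247347085, ẋ'=-1.578653340+0.029623·8.212957395=-1.335360903
       θ'=0.127621883+0.029623·-1.057216831=0.096303949, θ̇'=-1.057216831+0.029623·-9.701469510=-1.344603462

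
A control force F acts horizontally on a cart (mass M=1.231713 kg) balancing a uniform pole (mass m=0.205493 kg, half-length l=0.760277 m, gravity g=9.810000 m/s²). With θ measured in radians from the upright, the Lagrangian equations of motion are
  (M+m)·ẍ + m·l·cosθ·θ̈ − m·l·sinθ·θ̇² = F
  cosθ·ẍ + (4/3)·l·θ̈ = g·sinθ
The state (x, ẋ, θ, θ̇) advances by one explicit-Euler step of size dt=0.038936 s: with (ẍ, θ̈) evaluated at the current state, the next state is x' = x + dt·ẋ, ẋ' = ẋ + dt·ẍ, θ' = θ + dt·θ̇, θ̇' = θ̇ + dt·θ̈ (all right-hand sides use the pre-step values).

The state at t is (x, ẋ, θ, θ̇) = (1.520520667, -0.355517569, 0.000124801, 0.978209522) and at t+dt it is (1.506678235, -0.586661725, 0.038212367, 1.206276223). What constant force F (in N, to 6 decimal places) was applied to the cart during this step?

ẍ = (ẋ'−ẋ)/dt = (-0.586661725−-0.355517569)/0.038936 = -5.936515
θ̈ = (θ̇'−θ̇)/dt = (1.206276223−0.978209522)/0.038936 = 5.857476
sinθ=0.000125, cosθ=1.000000
F = (M+m)·ẍ + m·l·cosθ·θ̈ − m·l·sinθ·θ̇² = -8.531995 + 0.915123 − 0.000019 = -7.616891

F = -7.616891 N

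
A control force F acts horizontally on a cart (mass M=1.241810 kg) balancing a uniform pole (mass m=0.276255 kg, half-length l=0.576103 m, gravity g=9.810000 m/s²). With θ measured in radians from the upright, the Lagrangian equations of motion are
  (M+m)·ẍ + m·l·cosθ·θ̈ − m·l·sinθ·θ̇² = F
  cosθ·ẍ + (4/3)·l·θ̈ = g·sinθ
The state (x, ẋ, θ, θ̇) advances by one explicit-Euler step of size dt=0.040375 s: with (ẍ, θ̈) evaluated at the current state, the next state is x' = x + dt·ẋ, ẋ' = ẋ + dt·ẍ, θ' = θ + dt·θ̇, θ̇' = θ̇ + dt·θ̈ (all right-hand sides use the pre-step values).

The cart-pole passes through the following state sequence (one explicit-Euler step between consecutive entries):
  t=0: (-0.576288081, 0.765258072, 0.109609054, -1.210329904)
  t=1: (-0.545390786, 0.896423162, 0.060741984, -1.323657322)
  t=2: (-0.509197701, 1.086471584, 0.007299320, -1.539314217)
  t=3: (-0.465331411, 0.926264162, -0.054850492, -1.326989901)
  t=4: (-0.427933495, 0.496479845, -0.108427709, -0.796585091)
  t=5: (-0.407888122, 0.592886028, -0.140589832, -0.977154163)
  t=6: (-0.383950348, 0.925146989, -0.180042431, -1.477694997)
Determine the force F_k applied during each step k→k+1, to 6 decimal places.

step 0→1:
  ẍ = (ẋ'−ẋ)/dt = (0.896423162−0.765258072)/0.040375 = 3.248671
  θ̈ = (θ̇'−θ̇)/dt = (-1.323657322−-1.210329904)/0.040375 = -2.806871
  sinθ=0.109390, cosθ=0.993999
  F = (M+m)·ẍ + m·l·cosθ·θ̈ − m·l·sinθ·θ̇² = 4.931694 + -0.444036 − 0.025503 = 4.462154
step 1→2:
  ẍ = (ẋ'−ẋ)/dt = (1.086471584−0.896423162)/0.040375 = 4.707082
  θ̈ = (θ̇'−θ̇)/dt = (-1.539314217−-1.323657322)/0.040375 = -5.341347
  sinθ=0.060705, cosθ=0.998156
  F = (M+m)·ẍ + m·l·cosθ·θ̈ − m·l·sinθ·θ̇² = 7.145656 + -0.848515 − 0.016927 = 6.280214
step 2→3:
  ẍ = (ẋ'−ẋ)/dt = (0.926264162−1.086471584)/0.040375 = -3.967986
  θ̈ = (θ̇'−θ̇)/dt = (-1.326989901−-1.539314217)/0.040375 = 5.258807
  sinθ=0.007299, cosθ=0.999973
  F = (M+m)·ẍ + m·l·cosθ·θ̈ − m·l·sinθ·θ̇² = -6.023660 + 0.836924 − 0.002753 = -5.189489
step 3→4:
  ẍ = (ẋ'−ẋ)/dt = (0.496479845−0.926264162)/0.040375 = -10.644813
  θ̈ = (θ̇'−θ̇)/dt = (-0.796585091−-1.326989901)/0.040375 = 13.136961
  sinθ=-0.054823, cosθ=0.998496
  F = (M+m)·ẍ + m·l·cosθ·θ̈ − m·l·sinθ·θ̇² = -16.159518 + 2.087621 − -0.015364 = -14.056533
step 4→5:
  ẍ = (ẋ'−ẋ)/dt = (0.592886028−0.496479845)/0.040375 = 2.387769
  θ̈ = (θ̇'−θ̇)/dt = (-0.977154163−-0.796585091)/0.040375 = -4.472299
  sinθ=-0.108215, cosθ=0.994127
  F = (M+m)·ẍ + m·l·cosθ·θ̈ − m·l·sinθ·θ̇² = 3.624789 + -0.707592 − -0.010929 = 2.928125
step 5→6:
  ẍ = (ẋ'−ẋ)/dt = (0.925146989−0.592886028)/0.040375 = 8.229374
  θ̈ = (θ̇'−θ̇)/dt = (-1.477694997−-0.977154163)/0.040375 = -12.397296
  sinθ=-0.140127, cosθ=0.990134
  F = (M+m)·ẍ + m·l·cosθ·θ̈ − m·l·sinθ·θ̇² = 12.492724 + -1.953579 − -0.021294 = 10.560439

F_0 = 4.462154 N
F_1 = 6.280214 N
F_2 = -5.189489 N
F_3 = -14.056533 N
F_4 = 2.928125 N
F_5 = 10.560439 N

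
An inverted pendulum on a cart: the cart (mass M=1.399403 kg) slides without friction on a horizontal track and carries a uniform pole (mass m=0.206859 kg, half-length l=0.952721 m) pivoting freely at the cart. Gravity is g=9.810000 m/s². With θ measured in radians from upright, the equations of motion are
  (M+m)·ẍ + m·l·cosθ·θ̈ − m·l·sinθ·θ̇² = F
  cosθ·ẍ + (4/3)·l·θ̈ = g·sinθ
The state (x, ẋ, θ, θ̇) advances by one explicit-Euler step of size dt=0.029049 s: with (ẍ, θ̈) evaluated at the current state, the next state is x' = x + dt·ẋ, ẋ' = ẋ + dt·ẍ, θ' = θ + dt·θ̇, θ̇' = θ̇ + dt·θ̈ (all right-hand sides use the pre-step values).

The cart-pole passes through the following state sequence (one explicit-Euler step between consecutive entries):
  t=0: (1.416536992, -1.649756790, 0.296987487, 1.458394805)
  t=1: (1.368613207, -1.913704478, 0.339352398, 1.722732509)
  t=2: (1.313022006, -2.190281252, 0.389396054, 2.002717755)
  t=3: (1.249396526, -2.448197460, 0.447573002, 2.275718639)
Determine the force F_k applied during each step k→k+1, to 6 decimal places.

F_0 = -13.002778 N
F_1 = -13.696794 N
F_2 = -12.848054 N

step 0→1:
  ẍ = (ẋ'−ẋ)/dt = (-1.913704478−-1.649756790)/0.029049 = -9.086292
  θ̈ = (θ̇'−θ̇)/dt = (1.722732509−1.458394805)/0.029049 = 9.099718
  sinθ=0.292641, cosθ=0.956222
  F = (M+m)·ẍ + m·l·cosθ·θ̈ − m·l·sinθ·θ̇² = -14.594965 + 1.714853 − 0.122666 = -13.002778
step 1→2:
  ẍ = (ẋ'−ẋ)/dt = (-2.190281252−-1.913704478)/0.029049 = -9.521043
  θ̈ = (θ̇'−θ̇)/dt = (2.002717755−1.722732509)/0.029049 = 9.638378
  sinθ=0.332876, cosθ=0.942970
  F = (M+m)·ẍ + m·l·cosθ·θ̈ − m·l·sinθ·θ̇² = -15.293289 + 1.791192 − 0.194697 = -13.696794
step 2→3:
  ẍ = (ẋ'−ẋ)/dt = (-2.448197460−-2.190281252)/0.029049 = -8.878660
  θ̈ = (θ̇'−θ̇)/dt = (2.275718639−2.002717755)/0.029049 = 9.397944
  sinθ=0.379630, cosθ=0.925139
  F = (M+m)·ẍ + m·l·cosθ·θ̈ − m·l·sinθ·θ̇² = -14.261455 + 1.713483 − 0.300082 = -12.848054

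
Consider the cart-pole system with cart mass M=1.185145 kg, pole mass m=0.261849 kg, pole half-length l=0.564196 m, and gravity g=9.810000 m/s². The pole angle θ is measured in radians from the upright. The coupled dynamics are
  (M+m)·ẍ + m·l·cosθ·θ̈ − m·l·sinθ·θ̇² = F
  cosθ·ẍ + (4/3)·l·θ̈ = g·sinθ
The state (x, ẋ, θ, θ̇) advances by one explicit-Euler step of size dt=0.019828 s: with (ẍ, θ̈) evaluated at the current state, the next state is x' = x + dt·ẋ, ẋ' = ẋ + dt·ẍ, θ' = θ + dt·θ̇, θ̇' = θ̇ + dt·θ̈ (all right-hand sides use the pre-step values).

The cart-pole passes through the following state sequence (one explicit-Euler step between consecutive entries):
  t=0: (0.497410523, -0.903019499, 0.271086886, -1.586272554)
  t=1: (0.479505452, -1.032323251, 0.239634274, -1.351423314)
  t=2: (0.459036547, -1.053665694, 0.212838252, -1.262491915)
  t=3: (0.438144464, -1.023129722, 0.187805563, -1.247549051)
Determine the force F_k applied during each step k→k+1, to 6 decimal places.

step 0→1:
  ẍ = (ẋ'−ẋ)/dt = (-1.032323251−-0.903019499)/0.019828 = -6.521271
  θ̈ = (θ̇'−θ̇)/dt = (-1.351423314−-1.586272554)/0.019828 = 11.844323
  sinθ=0.267779, cosθ=0.963480
  F = (M+m)·ẍ + m·l·cosθ·θ̈ − m·l·sinθ·θ̇² = -9.436239 + 1.685909 − 0.099543 = -7.849874
step 1→2:
  ẍ = (ẋ'−ẋ)/dt = (-1.053665694−-1.032323251)/0.019828 = -1.076379
  θ̈ = (θ̇'−θ̇)/dt = (-1.262491915−-1.351423314)/0.019828 = 4.485142
  sinθ=0.237347, cosθ=0.971425
  F = (M+m)·ẍ + m·l·cosθ·θ̈ − m·l·sinθ·θ̇² = -1.557514 + 0.643675 − 0.064040 = -0.977879
step 2→3:
  ẍ = (ẋ'−ẋ)/dt = (-1.023129722−-1.053665694)/0.019828 = 1.540043
  θ̈ = (θ̇'−θ̇)/dt = (-1.247549051−-1.262491915)/0.019828 = 0.753624
  sinθ=0.211235, cosθ=0.977435
  F = (M+m)·ẍ + m·l·cosθ·θ̈ − m·l·sinθ·θ̇² = 2.228433 + 0.108824 − 0.049740 = 2.287517

F_0 = -7.849874 N
F_1 = -0.977879 N
F_2 = 2.287517 N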